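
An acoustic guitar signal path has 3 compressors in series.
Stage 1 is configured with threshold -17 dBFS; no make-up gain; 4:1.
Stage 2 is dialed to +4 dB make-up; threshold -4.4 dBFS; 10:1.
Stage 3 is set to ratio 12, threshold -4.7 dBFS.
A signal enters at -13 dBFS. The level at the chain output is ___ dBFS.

-12 dBFS

Stage 1: 4 dB above -17 dBFS, reduced 4:1 to 1 dB above → -16 dBFS.
Stage 2: below threshold (-16 ≤ -4.4); passes unchanged; make-up brings it to -12 dBFS.
Stage 3: -12 dBFS ≤ -4.7 dBFS, so stage 3 doesn't engage; output -12 dBFS.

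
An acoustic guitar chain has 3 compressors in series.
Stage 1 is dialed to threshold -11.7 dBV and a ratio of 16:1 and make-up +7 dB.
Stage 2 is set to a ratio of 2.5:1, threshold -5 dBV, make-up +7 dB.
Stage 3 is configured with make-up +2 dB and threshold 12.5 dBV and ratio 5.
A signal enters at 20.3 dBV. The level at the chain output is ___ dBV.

Stage 1: 20.3 dBV is 32 dB over -11.7 dBV; at 16:1 that becomes 2 dB over, giving -9.7 dBV; +7 dB make-up → -2.7 dBV.
Stage 2: overshoot 2.3 dB → 2.3/2.5 = 0.92 dB → -4.08 dBV; +7 dB make-up → 2.92 dBV.
Stage 3: below threshold (2.92 ≤ 12.5); passes unchanged; make-up brings it to 4.92 dBV.

4.92 dBV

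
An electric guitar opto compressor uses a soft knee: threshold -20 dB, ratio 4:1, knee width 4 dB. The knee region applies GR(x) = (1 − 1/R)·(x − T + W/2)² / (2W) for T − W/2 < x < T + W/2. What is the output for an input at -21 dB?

-21.09375 dB

x − T + W/2 = -21 − (-20) + 2 = 1.
GR = (1 − 1/4) × 1² / 8 = 0.75 × 1 / 8 = 0.09375 dB.
Output = -21 − 0.09375 = -21.09375 dB.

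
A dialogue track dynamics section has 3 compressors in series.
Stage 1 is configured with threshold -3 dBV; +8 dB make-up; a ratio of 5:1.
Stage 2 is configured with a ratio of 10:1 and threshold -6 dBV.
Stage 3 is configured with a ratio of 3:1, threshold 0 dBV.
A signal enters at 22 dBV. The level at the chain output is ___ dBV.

-4.4 dBV

Stage 1: 22 dBV is 25 dB over -3 dBV; at 5:1 that becomes 5 dB over, giving 2 dBV; +8 dB make-up → 10 dBV.
Stage 2: overshoot 16 dB → 16/10 = 1.6 dB → -4.4 dBV.
Stage 3: -4.4 dBV is at or below the 0 dBV threshold — no compression; output -4.4 dBV.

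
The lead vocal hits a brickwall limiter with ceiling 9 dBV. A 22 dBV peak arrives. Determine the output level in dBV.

The limiter clamps the peak to its 9 dBV ceiling.

9 dBV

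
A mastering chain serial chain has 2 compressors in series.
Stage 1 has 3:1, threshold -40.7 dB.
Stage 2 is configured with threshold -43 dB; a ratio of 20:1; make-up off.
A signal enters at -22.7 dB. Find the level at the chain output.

-42.585 dB

Stage 1: 18 dB above -40.7 dB, reduced 3:1 to 6 dB above → -34.7 dB.
Stage 2: -34.7 dB is 8.3 dB over -43 dB; at 20:1 that becomes 0.415 dB over, giving -42.585 dB.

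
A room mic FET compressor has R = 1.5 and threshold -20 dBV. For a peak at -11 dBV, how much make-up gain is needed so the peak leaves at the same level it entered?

Overshoot 9 dB → 9/1.5 = 6 dB after compression, so the compressed level is -20 + 6 = -14 dBV.
Make-up = target − compressed = -11 − (-14) = 3 dB.

3 dB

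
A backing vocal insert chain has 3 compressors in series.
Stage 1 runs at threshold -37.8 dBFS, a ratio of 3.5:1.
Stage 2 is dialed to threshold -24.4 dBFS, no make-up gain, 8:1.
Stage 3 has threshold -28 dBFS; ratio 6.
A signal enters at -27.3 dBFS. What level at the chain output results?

-34.8 dBFS

Stage 1: overshoot 10.5 dB → 10.5/3.5 = 3 dB → -34.8 dBFS.
Stage 2: -34.8 dBFS ≤ -24.4 dBFS, so stage 2 doesn't engage; output -34.8 dBFS.
Stage 3: -34.8 dBFS is at or below the -28 dBFS threshold — no compression; output -34.8 dBFS.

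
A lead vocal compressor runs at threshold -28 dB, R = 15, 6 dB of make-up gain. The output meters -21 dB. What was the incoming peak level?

Remove make-up: -21 − 6 = -27 dB.
Post-compression overshoot = -27 − (-28) = 1 dB.
Undo the ratio: input overshoot = 1 × 15 = 15 dB, giving input = -13 dB.

-13 dB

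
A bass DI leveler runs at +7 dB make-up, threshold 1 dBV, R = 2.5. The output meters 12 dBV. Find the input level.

Stripping the +7 dB make-up gives 5 dBV at the gain stage.
That's 4 dB above the 1 dBV threshold.
Undo the ratio: input overshoot = 4 × 2.5 = 10 dB, giving input = 11 dBV.

11 dBV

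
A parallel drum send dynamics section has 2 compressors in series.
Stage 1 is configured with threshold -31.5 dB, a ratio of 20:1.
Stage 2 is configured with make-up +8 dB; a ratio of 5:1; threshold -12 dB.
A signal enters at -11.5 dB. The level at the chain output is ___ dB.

-22.5 dB

Stage 1: 20 dB above -31.5 dB, reduced 20:1 to 1 dB above → -30.5 dB.
Stage 2: -30.5 dB ≤ -12 dB, so stage 2 doesn't engage; make-up brings it to -22.5 dB.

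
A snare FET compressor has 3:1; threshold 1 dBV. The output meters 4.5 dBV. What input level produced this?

11.5 dBV

That's 3.5 dB above the 1 dBV threshold.
Before 3:1 compression the overshoot was 3.5 × 3 = 10.5 dB, so input = 1 + 10.5 = 11.5 dBV.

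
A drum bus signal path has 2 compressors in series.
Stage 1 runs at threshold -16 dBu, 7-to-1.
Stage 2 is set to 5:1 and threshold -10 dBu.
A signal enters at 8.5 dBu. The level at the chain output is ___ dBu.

-12.5 dBu

Stage 1: overshoot 24.5 dB → 24.5/7 = 3.5 dB → -12.5 dBu.
Stage 2: below threshold (-12.5 ≤ -10); passes unchanged; output -12.5 dBu.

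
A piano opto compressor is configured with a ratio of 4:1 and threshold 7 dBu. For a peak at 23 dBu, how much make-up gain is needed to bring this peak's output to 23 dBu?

12 dB

Overshoot 16 dB → 16/4 = 4 dB after compression, so the compressed level is 7 + 4 = 11 dBu.
Make-up = target − compressed = 23 − 11 = 12 dB.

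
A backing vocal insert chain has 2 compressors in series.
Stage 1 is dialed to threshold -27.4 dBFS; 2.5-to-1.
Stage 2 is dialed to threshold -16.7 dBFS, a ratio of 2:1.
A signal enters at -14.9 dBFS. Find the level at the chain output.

Stage 1: -14.9 dBFS is 12.5 dB over -27.4 dBFS; at 2.5:1 that becomes 5 dB over, giving -22.4 dBFS.
Stage 2: -22.4 dBFS ≤ -16.7 dBFS, so stage 2 doesn't engage; output -22.4 dBFS.

-22.4 dBFS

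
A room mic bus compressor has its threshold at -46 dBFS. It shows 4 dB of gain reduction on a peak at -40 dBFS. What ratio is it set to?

3:1

Input overshoot = -40 − (-46) = 6 dB.
Output overshoot = 6 − 4 = 2 dB.
Ratio = input overshoot / output overshoot = 6 / 2 = 3.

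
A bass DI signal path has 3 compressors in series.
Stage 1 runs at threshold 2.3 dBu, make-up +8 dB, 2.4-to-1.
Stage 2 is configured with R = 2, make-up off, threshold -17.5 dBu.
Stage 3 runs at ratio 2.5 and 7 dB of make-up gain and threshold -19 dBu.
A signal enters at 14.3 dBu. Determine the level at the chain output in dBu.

Stage 1: 12 dB above 2.3 dBu, reduced 2.4:1 to 5 dB above → 7.3 dBu; +8 dB make-up → 15.3 dBu.
Stage 2: 15.3 dBu is 32.8 dB over -17.5 dBu; at 2:1 that becomes 16.4 dB over, giving -1.1 dBu.
Stage 3: 17.9 dB above -19 dBu, reduced 2.5:1 to 7.16 dB above → -11.84 dBu; +7 dB make-up → -4.84 dBu.

-4.84 dBu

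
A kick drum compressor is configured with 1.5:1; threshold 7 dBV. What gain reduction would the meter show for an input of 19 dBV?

The signal is 12 dB above threshold.
A 1.5:1 ratio leaves 8 dB of that excess.
Gain reduction = 12 − 8 = 4 dB.

4 dB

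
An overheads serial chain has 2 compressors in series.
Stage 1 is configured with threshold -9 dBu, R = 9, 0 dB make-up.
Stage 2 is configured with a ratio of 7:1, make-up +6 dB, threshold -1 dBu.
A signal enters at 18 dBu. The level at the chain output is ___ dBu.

0 dBu

Stage 1: 18 dBu is 27 dB over -9 dBu; at 9:1 that becomes 3 dB over, giving -6 dBu.
Stage 2: -6 dBu ≤ -1 dBu, so stage 2 doesn't engage; make-up brings it to 0 dBu.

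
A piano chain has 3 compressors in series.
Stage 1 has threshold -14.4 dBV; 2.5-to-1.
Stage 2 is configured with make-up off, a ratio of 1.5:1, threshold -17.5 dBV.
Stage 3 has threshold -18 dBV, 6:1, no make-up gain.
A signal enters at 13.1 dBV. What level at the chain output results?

-16.35 dBV

Stage 1: 27.5 dB above -14.4 dBV, reduced 2.5:1 to 11 dB above → -3.4 dBV.
Stage 2: 14.1 dB above -17.5 dBV, reduced 1.5:1 to 9.4 dB above → -8.1 dBV.
Stage 3: 9.9 dB above -18 dBV, reduced 6:1 to 1.65 dB above → -16.35 dBV.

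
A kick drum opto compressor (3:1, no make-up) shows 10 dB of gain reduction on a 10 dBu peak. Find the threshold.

Gain reduction = 10 − 0 = 10 dB; output overshoot = GR / (R − 1) = 10 / 2 = 5 dB.
Threshold = output − output overshoot = 0 − 5 = -5 dBu.

-5 dBu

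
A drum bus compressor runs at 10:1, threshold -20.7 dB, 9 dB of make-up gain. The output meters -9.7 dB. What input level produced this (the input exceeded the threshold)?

-0.7 dB

Stripping the +9 dB make-up gives -18.7 dB at the gain stage.
That's 2 dB above the -20.7 dB threshold.
Input overshoot = R × output overshoot = 20 dB → input = -20.7 + 20 = -0.7 dB.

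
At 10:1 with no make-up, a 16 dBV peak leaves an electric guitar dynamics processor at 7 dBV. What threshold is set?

Let T be the threshold. Output overshoot = (input overshoot)/R, so 7 − T = (16 − T)/10.
10·(7 − T) = 16 − T → 9·T = 70 − 16 = 54.
T = 54/9 = 6 dBV.

6 dBV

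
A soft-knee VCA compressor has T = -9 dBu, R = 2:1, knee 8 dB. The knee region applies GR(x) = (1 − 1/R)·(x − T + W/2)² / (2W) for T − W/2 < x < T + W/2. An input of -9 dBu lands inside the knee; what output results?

-9.5 dBu

x − T + W/2 = -9 − (-9) + 4 = 4.
GR = (1 − 1/2) × 4² / 16 = 0.5 × 16 / 16 = 0.5 dB.
Output = -9 − 0.5 = -9.5 dBu.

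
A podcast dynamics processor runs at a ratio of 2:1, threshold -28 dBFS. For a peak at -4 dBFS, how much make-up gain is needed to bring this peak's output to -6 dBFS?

Without make-up, output = threshold + overshoot/2 = -28 + 12 = -16 dBFS.
Gap to target: 10 dB.

10 dB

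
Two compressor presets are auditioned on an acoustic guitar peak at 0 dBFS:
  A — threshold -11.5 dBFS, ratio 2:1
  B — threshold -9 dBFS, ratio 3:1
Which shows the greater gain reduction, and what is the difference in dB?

A: 11.5 dB over, compressed to 5.75 dB over, so 5.75 dB of GR.
B: 9 dB over, compressed to 3 dB over, so 6 dB of GR.
B reduces 0.25 dB more.

B, by 0.25 dB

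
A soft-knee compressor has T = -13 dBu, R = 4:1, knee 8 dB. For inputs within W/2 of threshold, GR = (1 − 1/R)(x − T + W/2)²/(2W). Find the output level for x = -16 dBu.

x − T + W/2 = -16 − (-13) + 4 = 1.
GR = (1 − 1/4) × 1² / 16 = 0.75 × 1 / 16 = 0.046875 dB.
Output = -16 − 0.046875 = -16.046875 dBu.

-16.046875 dBu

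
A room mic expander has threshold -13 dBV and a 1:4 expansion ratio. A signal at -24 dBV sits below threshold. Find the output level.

-57 dBV

Below threshold, a 1:4 expander applies gain = (4−1)×(T − x) of attenuation.
(4−1) × 11 = 33 dB, so output = -24 − 33 = -57 dBV.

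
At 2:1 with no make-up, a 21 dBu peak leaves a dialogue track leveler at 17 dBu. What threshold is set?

Let T be the threshold. Output overshoot = (input overshoot)/R, so 17 − T = (21 − T)/2.
2·(17 − T) = 21 − T → 1·T = 34 − 21 = 13.
T = 13/1 = 13 dBu.

13 dBu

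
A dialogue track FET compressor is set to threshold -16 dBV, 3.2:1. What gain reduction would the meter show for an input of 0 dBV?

11 dB

0 dBV exceeds the threshold by 16 dB.
At 3.2:1, output sits 16/3.2 = 5 dB above threshold.
Gain reduction = 16 − 5 = 11 dB.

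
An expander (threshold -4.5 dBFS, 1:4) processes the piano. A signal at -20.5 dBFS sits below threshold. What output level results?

-68.5 dBFS

Undershoot = (-4.5) − (-20.5) = 16 dB.
At 1:4, that expands to 64 dB under threshold.
Output = -4.5 − 64 = -68.5 dBFS.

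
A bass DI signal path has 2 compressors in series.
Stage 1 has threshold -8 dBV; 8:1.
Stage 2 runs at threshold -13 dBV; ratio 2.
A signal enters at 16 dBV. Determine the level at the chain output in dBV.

-9 dBV

Stage 1: overshoot 24 dB → 24/8 = 3 dB → -5 dBV.
Stage 2: overshoot 8 dB → 8/2 = 4 dB → -9 dBV.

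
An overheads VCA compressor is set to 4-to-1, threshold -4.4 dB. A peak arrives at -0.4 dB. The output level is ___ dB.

Overshoot: -0.4 − (-4.4) = 4 dB.
At 4:1 the overshoot is divided by 4, leaving 1 dB above threshold.
So the level is -4.4 + 1 = -3.4 dB.

-3.4 dB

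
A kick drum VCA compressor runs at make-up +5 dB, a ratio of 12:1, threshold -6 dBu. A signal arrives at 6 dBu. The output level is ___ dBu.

0 dBu

6 dBu sits 12 dB over threshold.
The 12 dB excess becomes 1 dB after 12:1 reduction.
So the level is -6 + 1 = -5 dBu; make-up adds 5 dB, giving 0 dBu.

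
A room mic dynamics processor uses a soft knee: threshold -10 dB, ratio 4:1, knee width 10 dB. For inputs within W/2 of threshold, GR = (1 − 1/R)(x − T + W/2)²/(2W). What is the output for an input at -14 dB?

x − T + W/2 = -14 − (-10) + 5 = 1.
GR = (1 − 1/4) × 1² / 20 = 0.75 × 1 / 20 = 0.0375 dB.
Output = -14 − 0.0375 = -14.0375 dB.

-14.0375 dB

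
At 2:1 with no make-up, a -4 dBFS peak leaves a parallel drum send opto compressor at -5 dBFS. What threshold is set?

-6 dBFS

Gain reduction = -4 − (-5) = 1 dB; output overshoot = GR / (R − 1) = 1 / 1 = 1 dB.
Threshold = output − output overshoot = -5 − 1 = -6 dBFS.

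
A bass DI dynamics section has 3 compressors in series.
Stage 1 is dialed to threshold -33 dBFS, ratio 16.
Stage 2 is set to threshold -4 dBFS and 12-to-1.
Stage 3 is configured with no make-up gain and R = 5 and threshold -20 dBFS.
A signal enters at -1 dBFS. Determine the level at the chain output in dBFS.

-31 dBFS

Stage 1: overshoot 32 dB → 32/16 = 2 dB → -31 dBFS.
Stage 2: -31 dBFS ≤ -4 dBFS, so stage 2 doesn't engage; output -31 dBFS.
Stage 3: below threshold (-31 ≤ -20); passes unchanged; output -31 dBFS.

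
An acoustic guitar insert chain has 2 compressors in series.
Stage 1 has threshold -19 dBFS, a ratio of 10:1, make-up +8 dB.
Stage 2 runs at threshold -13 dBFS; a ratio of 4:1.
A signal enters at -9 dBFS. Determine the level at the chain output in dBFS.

-12.25 dBFS

Stage 1: -9 dBFS is 10 dB over -19 dBFS; at 10:1 that becomes 1 dB over, giving -18 dBFS; +8 dB make-up → -10 dBFS.
Stage 2: -10 dBFS is 3 dB over -13 dBFS; at 4:1 that becomes 0.75 dB over, giving -12.25 dBFS.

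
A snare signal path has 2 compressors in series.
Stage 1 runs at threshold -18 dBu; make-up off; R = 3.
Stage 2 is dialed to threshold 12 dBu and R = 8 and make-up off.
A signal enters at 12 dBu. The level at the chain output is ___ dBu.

Stage 1: 12 dBu is 30 dB over -18 dBu; at 3:1 that becomes 10 dB over, giving -8 dBu.
Stage 2: -8 dBu is at or below the 12 dBu threshold — no compression; output -8 dBu.

-8 dBu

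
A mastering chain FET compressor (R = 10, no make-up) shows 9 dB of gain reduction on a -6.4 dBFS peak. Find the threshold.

-16.4 dBFS

Input is 10 dB above T (since output overshoot × R = input overshoot: (-15.4 − T)·10 = -6.4 − T gives T = -16.4 dBFS).
Check: -16.4 + (-6.4 − (-16.4))/10 = -16.4 + 1 = -15.4 dBFS. ✓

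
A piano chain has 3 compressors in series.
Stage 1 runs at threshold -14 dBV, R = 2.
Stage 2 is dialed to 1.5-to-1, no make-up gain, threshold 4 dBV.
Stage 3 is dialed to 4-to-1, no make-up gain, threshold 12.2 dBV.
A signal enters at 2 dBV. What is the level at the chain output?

Stage 1: 16 dB above -14 dBV, reduced 2:1 to 8 dB above → -6 dBV.
Stage 2: below threshold (-6 ≤ 4); passes unchanged; output -6 dBV.
Stage 3: -6 dBV is at or below the 12.2 dBV threshold — no compression; output -6 dBV.

-6 dBV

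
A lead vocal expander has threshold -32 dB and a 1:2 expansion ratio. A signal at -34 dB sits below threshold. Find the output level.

-36 dB

Below threshold, a 1:2 expander applies gain = (2−1)×(T − x) of attenuation.
(2−1) × 2 = 2 dB, so output = -34 − 2 = -36 dB.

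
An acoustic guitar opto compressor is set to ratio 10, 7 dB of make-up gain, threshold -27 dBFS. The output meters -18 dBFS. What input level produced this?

-7 dBFS

Stripping the +7 dB make-up gives -25 dBFS at the gain stage.
Post-compression overshoot = -25 − (-27) = 2 dB.
Input overshoot = R × output overshoot = 20 dB → input = -27 + 20 = -7 dBFS.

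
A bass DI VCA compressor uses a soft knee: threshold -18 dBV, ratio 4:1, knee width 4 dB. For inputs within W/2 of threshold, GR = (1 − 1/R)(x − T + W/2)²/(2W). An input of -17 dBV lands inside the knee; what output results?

-17.84375 dBV

x − T + W/2 = -17 − (-18) + 2 = 3.
GR = (1 − 1/4) × 3² / 8 = 0.75 × 9 / 8 = 0.84375 dB.
Output = -17 − 0.84375 = -17.84375 dBV.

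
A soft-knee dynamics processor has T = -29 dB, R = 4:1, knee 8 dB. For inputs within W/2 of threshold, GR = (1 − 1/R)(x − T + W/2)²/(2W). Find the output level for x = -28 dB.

x − T + W/2 = -28 − (-29) + 4 = 5.
GR = (1 − 1/4) × 5² / 16 = 0.75 × 25 / 16 = 1.171875 dB.
Output = -28 − 1.171875 = -29.171875 dB.

-29.171875 dB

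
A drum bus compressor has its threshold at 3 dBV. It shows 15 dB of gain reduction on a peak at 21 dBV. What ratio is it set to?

Input overshoot = 21 − 3 = 18 dB.
Output overshoot = 18 − 15 = 3 dB.
Ratio = input overshoot / output overshoot = 18 / 3 = 6.

6:1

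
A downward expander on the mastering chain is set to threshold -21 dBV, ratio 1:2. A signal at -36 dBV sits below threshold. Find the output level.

The input is 15 dB below the -21 dBV threshold.
A 1:2 expander multiplies undershoot by 2: 15 × 2 = 30 dB below threshold.
Output = -21 − 30 = -51 dBV.

-51 dBV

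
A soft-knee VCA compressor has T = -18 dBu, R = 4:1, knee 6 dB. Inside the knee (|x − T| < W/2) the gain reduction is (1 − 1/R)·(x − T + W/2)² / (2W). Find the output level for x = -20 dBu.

x − T + W/2 = -20 − (-18) + 3 = 1.
GR = (1 − 1/4) × 1² / 12 = 0.75 × 1 / 12 = 0.0625 dB.
Output = -20 − 0.0625 = -20.0625 dBu.

-20.0625 dBu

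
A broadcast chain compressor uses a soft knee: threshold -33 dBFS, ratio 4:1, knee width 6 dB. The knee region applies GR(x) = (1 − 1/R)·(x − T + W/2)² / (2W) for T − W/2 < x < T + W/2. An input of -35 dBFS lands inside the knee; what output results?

-35.0625 dBFS

x − T + W/2 = -35 − (-33) + 3 = 1.
GR = (1 − 1/4) × 1² / 12 = 0.75 × 1 / 12 = 0.0625 dB.
Output = -35 − 0.0625 = -35.0625 dBFS.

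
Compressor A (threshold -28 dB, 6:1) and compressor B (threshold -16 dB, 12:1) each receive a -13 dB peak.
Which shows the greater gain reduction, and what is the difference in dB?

A, by 9.75 dB

A: 15 dB over, compressed to 2.5 dB over, so 12.5 dB of GR.
B: 3 dB over, compressed to 0.25 dB over, so 2.75 dB of GR.
A applies 9.75 dB more gain reduction.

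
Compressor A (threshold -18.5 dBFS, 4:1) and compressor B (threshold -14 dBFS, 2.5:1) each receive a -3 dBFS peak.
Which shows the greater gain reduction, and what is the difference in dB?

A: overshoot 15.5 dB → output overshoot 3.875 dB → GR 11.625 dB.
B: overshoot 11 dB → output overshoot 4.4 dB → GR 6.6 dB.
A applies 5.025 dB more gain reduction.

A, by 5.025 dB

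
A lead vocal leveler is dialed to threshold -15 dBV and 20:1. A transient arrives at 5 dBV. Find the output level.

5 dBV sits 20 dB over threshold.
20:1 compression reduces that to 20/20 = 1 dB over.
Output = -15 + 1 = -14 dBV.

-14 dBV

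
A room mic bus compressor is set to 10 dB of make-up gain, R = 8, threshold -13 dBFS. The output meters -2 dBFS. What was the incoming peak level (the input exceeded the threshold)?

-5 dBFS

Stripping the +10 dB make-up gives -12 dBFS at the gain stage.
Post-compression overshoot = -12 − (-13) = 1 dB.
Input overshoot = R × output overshoot = 8 dB → input = -13 + 8 = -5 dBFS.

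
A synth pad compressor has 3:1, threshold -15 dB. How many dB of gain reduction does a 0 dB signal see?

10 dB

The signal is 15 dB above threshold.
After 3:1 compression the overshoot becomes 15/3 = 5 dB.
GR = overshoot in − overshoot out = 15 − 5 = 10 dB.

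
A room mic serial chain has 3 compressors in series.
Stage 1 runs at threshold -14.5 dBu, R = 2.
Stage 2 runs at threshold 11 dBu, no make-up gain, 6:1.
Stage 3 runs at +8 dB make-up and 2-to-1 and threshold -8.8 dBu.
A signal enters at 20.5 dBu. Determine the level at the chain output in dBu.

5.1 dBu

Stage 1: 20.5 dBu is 35 dB over -14.5 dBu; at 2:1 that becomes 17.5 dB over, giving 3 dBu.
Stage 2: below threshold (3 ≤ 11); passes unchanged; output 3 dBu.
Stage 3: overshoot 11.8 dB → 11.8/2 = 5.9 dB → -2.9 dBu; +8 dB make-up → 5.1 dBu.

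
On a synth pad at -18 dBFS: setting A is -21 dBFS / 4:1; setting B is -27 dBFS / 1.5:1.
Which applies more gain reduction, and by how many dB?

A: GR = 3 − 3/4 = 2.25 dB.
B: GR = 9 − 9/1.5 = 3 dB.
B reduces 0.75 dB more.

B, by 0.75 dB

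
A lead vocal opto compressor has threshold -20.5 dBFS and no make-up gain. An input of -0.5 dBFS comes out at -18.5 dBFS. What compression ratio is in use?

Input overshoot = -0.5 − (-20.5) = 20 dB; output overshoot = -18.5 − (-20.5) = 2 dB.
Ratio = 20 / 2 = 10.

10:1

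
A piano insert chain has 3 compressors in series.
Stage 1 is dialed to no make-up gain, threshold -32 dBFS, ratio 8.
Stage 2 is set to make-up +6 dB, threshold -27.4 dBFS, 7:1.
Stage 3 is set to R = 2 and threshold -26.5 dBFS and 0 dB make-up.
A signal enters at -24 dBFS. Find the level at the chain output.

-25.75 dBFS

Stage 1: -24 dBFS is 8 dB over -32 dBFS; at 8:1 that becomes 1 dB over, giving -31 dBFS.
Stage 2: below threshold (-31 ≤ -27.4); passes unchanged; make-up brings it to -25 dBFS.
Stage 3: -25 dBFS is 1.5 dB over -26.5 dBFS; at 2:1 that becomes 0.75 dB over, giving -25.75 dBFS.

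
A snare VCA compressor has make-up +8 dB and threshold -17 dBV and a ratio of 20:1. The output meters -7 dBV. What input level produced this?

23 dBV

Before make-up, the level was -7 − 8 = -15 dBV.
The compressed level sits -15 − (-17) = 2 dB over threshold.
Input overshoot = R × output overshoot = 40 dB → input = -17 + 40 = 23 dBV.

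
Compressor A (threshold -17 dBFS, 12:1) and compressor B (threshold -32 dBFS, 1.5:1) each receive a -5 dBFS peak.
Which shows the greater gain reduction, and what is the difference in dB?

A, by 2 dB

A: overshoot 12 dB → output overshoot 1 dB → GR 11 dB.
B: overshoot 27 dB → output overshoot 18 dB → GR 9 dB.
A applies 2 dB more gain reduction.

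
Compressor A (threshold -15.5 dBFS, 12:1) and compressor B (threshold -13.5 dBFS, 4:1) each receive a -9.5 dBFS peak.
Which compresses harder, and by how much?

A, by 2.5 dB

A: GR = 6 − 6/12 = 5.5 dB.
B: GR = 4 − 4/4 = 3 dB.
Difference: 2.5 dB in favour of A.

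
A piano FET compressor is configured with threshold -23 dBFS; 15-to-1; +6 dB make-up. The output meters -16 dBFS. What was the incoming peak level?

Remove make-up: -16 − 6 = -22 dBFS.
Post-compression overshoot = -22 − (-23) = 1 dB.
Input overshoot = R × output overshoot = 15 dB → input = -23 + 15 = -8 dBFS.

-8 dBFS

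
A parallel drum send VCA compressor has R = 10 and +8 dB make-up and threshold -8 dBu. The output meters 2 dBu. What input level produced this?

12 dBu

Stripping the +8 dB make-up gives -6 dBu at the gain stage.
That's 2 dB above the -8 dBu threshold.
Before 10:1 compression the overshoot was 2 × 10 = 20 dB, so input = -8 + 20 = 12 dBu.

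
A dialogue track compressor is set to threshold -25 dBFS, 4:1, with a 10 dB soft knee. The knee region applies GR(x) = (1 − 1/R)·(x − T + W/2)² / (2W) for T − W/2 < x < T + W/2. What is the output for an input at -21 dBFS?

x − T + W/2 = -21 − (-25) + 5 = 9.
GR = (1 − 1/4) × 9² / 20 = 0.75 × 81 / 20 = 3.0375 dB.
Output = -21 − 3.0375 = -24.0375 dBFS.

-24.0375 dBFS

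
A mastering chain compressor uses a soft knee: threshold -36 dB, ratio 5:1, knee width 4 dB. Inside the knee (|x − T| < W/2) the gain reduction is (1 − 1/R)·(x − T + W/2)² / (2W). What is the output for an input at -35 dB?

x − T + W/2 = -35 − (-36) + 2 = 3.
GR = (1 − 1/5) × 3² / 8 = 0.8 × 9 / 8 = 0.9 dB.
Output = -35 − 0.9 = -35.9 dB.

-35.9 dB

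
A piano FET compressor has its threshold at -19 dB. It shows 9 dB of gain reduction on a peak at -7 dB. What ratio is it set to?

Input overshoot = -7 − (-19) = 12 dB.
Output overshoot = 12 − 9 = 3 dB.
Ratio = input overshoot / output overshoot = 12 / 3 = 4.

4:1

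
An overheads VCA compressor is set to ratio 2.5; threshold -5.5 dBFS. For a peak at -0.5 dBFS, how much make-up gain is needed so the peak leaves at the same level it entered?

3 dB

Without make-up, output = threshold + overshoot/2.5 = -5.5 + 2 = -3.5 dBFS.
Gap to target: 3 dB.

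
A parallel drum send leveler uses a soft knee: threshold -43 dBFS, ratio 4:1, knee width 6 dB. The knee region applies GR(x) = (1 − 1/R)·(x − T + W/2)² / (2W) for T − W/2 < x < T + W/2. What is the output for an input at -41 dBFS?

x − T + W/2 = -41 − (-43) + 3 = 5.
GR = (1 − 1/4) × 5² / 12 = 0.75 × 25 / 12 = 1.5625 dB.
Output = -41 − 1.5625 = -42.5625 dBFS.

-42.5625 dBFS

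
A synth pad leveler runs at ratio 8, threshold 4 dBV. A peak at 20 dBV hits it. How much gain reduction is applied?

14 dB

20 dBV exceeds the threshold by 16 dB.
At 8:1, output sits 16/8 = 2 dB above threshold.
Gain reduction = 16 − 2 = 14 dB.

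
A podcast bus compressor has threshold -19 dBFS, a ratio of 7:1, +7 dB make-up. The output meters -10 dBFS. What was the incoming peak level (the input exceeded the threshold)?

Remove make-up: -10 − 7 = -17 dBFS.
The compressed level sits -17 − (-19) = 2 dB over threshold.
Before 7:1 compression the overshoot was 2 × 7 = 14 dB, so input = -19 + 14 = -5 dBFS.

-5 dBFS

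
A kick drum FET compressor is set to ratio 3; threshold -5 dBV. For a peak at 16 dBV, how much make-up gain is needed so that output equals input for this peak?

14 dB

Without make-up, output = threshold + overshoot/3 = -5 + 7 = 2 dBV.
Gap to target: 14 dB.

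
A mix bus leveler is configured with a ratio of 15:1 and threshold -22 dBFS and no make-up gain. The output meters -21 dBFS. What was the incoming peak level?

-7 dBFS

The compressed level sits -21 − (-22) = 1 dB over threshold.
Undo the ratio: input overshoot = 1 × 15 = 15 dB, giving input = -7 dBFS.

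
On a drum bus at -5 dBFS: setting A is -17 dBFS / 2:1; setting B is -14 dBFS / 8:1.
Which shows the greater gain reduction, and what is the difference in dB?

A: 12 dB over, compressed to 6 dB over, so 6 dB of GR.
B: 9 dB over, compressed to 1.125 dB over, so 7.875 dB of GR.
Difference: 1.875 dB in favour of B.

B, by 1.875 dB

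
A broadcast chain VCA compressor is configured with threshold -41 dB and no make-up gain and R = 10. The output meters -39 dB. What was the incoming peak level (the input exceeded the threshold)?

-21 dB

The compressed level sits -39 − (-41) = 2 dB over threshold.
Input overshoot = R × output overshoot = 20 dB → input = -41 + 20 = -21 dB.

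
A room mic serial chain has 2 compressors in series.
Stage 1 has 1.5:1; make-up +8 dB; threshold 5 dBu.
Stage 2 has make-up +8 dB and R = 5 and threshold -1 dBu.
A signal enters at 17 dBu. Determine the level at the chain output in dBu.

Stage 1: 12 dB above 5 dBu, reduced 1.5:1 to 8 dB above → 13 dBu; +8 dB make-up → 21 dBu.
Stage 2: 22 dB above -1 dBu, reduced 5:1 to 4.4 dB above → 3.4 dBu; +8 dB make-up → 11.4 dBu.

11.4 dBu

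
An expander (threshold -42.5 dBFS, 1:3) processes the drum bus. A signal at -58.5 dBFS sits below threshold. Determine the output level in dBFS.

-90.5 dBFS

Undershoot = (-42.5) − (-58.5) = 16 dB.
At 1:3, that expands to 48 dB under threshold.
Output = -42.5 − 48 = -90.5 dBFS.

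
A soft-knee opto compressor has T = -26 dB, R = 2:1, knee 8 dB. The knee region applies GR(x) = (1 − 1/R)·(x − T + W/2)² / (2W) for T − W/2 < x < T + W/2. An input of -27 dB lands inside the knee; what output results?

-27.28125 dB

x − T + W/2 = -27 − (-26) + 4 = 3.
GR = (1 − 1/2) × 3² / 16 = 0.5 × 9 / 16 = 0.28125 dB.
Output = -27 − 0.28125 = -27.28125 dB.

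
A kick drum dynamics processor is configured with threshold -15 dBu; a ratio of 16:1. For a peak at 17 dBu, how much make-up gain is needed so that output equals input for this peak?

Overshoot 32 dB → 32/16 = 2 dB after compression, so the compressed level is -15 + 2 = -13 dBu.
Make-up = target − compressed = 17 − (-13) = 30 dB.

30 dB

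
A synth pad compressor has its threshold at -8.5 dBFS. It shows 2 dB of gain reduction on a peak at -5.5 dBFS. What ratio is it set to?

3:1

Input overshoot = -5.5 − (-8.5) = 3 dB.
Output overshoot = 3 − 2 = 1 dB.
Ratio = input overshoot / output overshoot = 3 / 1 = 3.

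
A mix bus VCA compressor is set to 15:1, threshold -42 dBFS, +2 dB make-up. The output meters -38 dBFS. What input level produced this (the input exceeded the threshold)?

-12 dBFS

Remove make-up: -38 − 2 = -40 dBFS.
That's 2 dB above the -42 dBFS threshold.
Before 15:1 compression the overshoot was 2 × 15 = 30 dB, so input = -42 + 30 = -12 dBFS.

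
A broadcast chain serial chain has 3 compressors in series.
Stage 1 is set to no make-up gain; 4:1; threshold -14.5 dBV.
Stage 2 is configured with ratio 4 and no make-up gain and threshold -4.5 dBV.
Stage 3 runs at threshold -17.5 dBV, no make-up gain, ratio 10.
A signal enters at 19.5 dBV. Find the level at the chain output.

-16.35 dBV

Stage 1: overshoot 34 dB → 34/4 = 8.5 dB → -6 dBV.
Stage 2: below threshold (-6 ≤ -4.5); passes unchanged; output -6 dBV.
Stage 3: -6 dBV is 11.5 dB over -17.5 dBV; at 10:1 that becomes 1.15 dB over, giving -16.35 dBV.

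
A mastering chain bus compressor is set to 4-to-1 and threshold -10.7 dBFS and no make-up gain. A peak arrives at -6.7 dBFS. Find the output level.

Overshoot: -6.7 − (-10.7) = 4 dB.
4:1 compression reduces that to 4/4 = 1 dB over.
That puts the output at -9.7 dBFS.

-9.7 dBFS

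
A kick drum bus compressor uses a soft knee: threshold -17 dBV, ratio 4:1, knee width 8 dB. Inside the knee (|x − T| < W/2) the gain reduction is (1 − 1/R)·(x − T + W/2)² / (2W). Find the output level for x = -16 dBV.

-17.171875 dBV

x − T + W/2 = -16 − (-17) + 4 = 5.
GR = (1 − 1/4) × 5² / 16 = 0.75 × 25 / 16 = 1.171875 dB.
Output = -16 − 1.171875 = -17.171875 dBV.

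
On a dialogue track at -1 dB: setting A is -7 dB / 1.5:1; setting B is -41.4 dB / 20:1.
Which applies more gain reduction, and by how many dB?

A: 6 dB over, compressed to 4 dB over, so 2 dB of GR.
B: 40.4 dB over, compressed to 2.02 dB over, so 38.38 dB of GR.
B applies 36.38 dB more gain reduction.

B, by 36.38 dB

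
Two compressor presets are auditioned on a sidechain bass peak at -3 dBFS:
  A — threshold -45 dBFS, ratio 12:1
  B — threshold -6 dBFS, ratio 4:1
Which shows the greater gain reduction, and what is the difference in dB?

A: GR = 42 − 42/12 = 38.5 dB.
B: GR = 3 − 3/4 = 2.25 dB.
A reduces 36.25 dB more.

A, by 36.25 dB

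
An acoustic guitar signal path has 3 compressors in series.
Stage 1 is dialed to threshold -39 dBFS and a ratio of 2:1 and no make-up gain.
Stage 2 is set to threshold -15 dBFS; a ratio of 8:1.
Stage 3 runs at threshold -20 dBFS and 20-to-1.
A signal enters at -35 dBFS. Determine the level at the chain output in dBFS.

-37 dBFS

Stage 1: 4 dB above -39 dBFS, reduced 2:1 to 2 dB above → -37 dBFS.
Stage 2: -37 dBFS ≤ -15 dBFS, so stage 2 doesn't engage; output -37 dBFS.
Stage 3: below threshold (-37 ≤ -20); passes unchanged; output -37 dBFS.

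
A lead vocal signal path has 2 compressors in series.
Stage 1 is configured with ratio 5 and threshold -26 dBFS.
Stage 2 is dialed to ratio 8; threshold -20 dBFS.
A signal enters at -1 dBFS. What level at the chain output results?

Stage 1: -1 dBFS is 25 dB over -26 dBFS; at 5:1 that becomes 5 dB over, giving -21 dBFS.
Stage 2: -21 dBFS ≤ -20 dBFS, so stage 2 doesn't engage; output -21 dBFS.

-21 dBFS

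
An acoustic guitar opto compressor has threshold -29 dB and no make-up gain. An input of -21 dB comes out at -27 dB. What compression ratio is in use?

Input overshoot = -21 − (-29) = 8 dB; output overshoot = -27 − (-29) = 2 dB.
Ratio = 8 / 2 = 4.

4:1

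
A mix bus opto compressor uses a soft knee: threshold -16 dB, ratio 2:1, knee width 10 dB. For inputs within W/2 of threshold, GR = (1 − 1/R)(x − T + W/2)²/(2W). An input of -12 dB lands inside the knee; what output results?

-14.025 dB

x − T + W/2 = -12 − (-16) + 5 = 9.
GR = (1 − 1/2) × 9² / 20 = 0.5 × 81 / 20 = 2.025 dB.
Output = -12 − 2.025 = -14.025 dB.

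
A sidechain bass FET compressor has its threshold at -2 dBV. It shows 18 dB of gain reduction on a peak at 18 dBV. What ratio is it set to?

10:1

Input overshoot = 18 − (-2) = 20 dB.
Output overshoot = 20 − 18 = 2 dB.
Ratio = input overshoot / output overshoot = 20 / 2 = 10.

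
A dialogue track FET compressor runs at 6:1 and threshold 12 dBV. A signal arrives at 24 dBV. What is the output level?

24 dBV sits 12 dB over threshold.
At 6:1 the overshoot is divided by 6, leaving 2 dB above threshold.
Output = 12 + 2 = 14 dBV.

14 dBV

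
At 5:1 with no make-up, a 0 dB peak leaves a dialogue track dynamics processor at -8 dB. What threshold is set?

Gain reduction = 0 − (-8) = 8 dB; output overshoot = GR / (R − 1) = 8 / 4 = 2 dB.
Threshold = output − output overshoot = -8 − 2 = -10 dB.

-10 dB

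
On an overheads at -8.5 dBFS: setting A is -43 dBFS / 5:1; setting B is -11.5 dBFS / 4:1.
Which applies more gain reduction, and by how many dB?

A: 34.5 dB over, compressed to 6.9 dB over, so 27.6 dB of GR.
B: 3 dB over, compressed to 0.75 dB over, so 2.25 dB of GR.
A applies 25.35 dB more gain reduction.

A, by 25.35 dB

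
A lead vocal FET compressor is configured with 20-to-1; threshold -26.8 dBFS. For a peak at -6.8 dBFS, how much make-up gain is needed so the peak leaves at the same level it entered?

The peak compresses to -26.8 + 20/20 = -25.8 dBFS.
To reach -6.8 dBFS requires -6.8 − (-25.8) = 19 dB of make-up.

19 dB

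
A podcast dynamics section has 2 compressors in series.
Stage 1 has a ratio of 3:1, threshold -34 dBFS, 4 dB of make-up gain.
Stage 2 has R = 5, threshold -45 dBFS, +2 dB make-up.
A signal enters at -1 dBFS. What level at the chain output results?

-37.8 dBFS

Stage 1: 33 dB above -34 dBFS, reduced 3:1 to 11 dB above → -23 dBFS; +4 dB make-up → -19 dBFS.
Stage 2: overshoot 26 dB → 26/5 = 5.2 dB → -39.8 dBFS; +2 dB make-up → -37.8 dBFS.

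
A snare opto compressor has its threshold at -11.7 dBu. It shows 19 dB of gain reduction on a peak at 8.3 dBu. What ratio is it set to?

20:1

Input overshoot = 8.3 − (-11.7) = 20 dB.
Output overshoot = 20 − 19 = 1 dB.
Ratio = input overshoot / output overshoot = 20 / 1 = 20.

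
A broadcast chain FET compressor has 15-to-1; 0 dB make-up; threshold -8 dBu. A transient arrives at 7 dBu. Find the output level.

Overshoot: 7 − (-8) = 15 dB.
15:1 compression reduces that to 15/15 = 1 dB over.
So the level is -8 + 1 = -7 dBu.

-7 dBu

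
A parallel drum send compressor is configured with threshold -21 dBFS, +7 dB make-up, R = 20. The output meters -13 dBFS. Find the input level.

Remove make-up: -13 − 7 = -20 dBFS.
Post-compression overshoot = -20 − (-21) = 1 dB.
Undo the ratio: input overshoot = 1 × 20 = 20 dB, giving input = -1 dBFS.

-1 dBFS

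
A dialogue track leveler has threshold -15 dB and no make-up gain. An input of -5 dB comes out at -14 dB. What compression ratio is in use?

10:1

Input overshoot = -5 − (-15) = 10 dB; output overshoot = -14 − (-15) = 1 dB.
Ratio = 10 / 1 = 10.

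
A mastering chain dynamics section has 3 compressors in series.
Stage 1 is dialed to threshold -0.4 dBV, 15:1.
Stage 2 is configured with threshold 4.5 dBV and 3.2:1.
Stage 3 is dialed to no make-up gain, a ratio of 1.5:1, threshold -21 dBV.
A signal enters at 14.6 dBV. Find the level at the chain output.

Stage 1: 15 dB above -0.4 dBV, reduced 15:1 to 1 dB above → 0.6 dBV.
Stage 2: 0.6 dBV ≤ 4.5 dBV, so stage 2 doesn't engage; output 0.6 dBV.
Stage 3: 21.6 dB above -21 dBV, reduced 1.5:1 to 14.4 dB above → -6.6 dBV.

-6.6 dBV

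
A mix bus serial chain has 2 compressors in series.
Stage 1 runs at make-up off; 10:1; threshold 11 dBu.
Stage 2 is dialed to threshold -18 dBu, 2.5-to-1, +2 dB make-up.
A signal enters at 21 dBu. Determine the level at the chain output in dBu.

Stage 1: 21 dBu is 10 dB over 11 dBu; at 10:1 that becomes 1 dB over, giving 12 dBu.
Stage 2: 30 dB above -18 dBu, reduced 2.5:1 to 12 dB above → -6 dBu; +2 dB make-up → -4 dBu.

-4 dBu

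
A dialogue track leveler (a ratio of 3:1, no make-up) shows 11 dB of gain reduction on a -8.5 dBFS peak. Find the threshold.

-25 dBFS

Gain reduction = -8.5 − (-19.5) = 11 dB; output overshoot = GR / (R − 1) = 11 / 2 = 5.5 dB.
Threshold = output − output overshoot = -19.5 − 5.5 = -25 dBFS.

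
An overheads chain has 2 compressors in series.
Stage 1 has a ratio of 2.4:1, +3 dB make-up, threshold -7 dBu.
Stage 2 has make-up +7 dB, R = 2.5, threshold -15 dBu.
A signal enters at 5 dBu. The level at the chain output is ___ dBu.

-1.6 dBu

Stage 1: 5 dBu is 12 dB over -7 dBu; at 2.4:1 that becomes 5 dB over, giving -2 dBu; +3 dB make-up → 1 dBu.
Stage 2: 16 dB above -15 dBu, reduced 2.5:1 to 6.4 dB above → -8.6 dBu; +7 dB make-up → -1.6 dBu.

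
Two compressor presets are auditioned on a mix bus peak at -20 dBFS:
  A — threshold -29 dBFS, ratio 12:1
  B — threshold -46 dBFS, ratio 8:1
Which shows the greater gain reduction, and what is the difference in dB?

A: GR = 9 − 9/12 = 8.25 dB.
B: GR = 26 − 26/8 = 22.75 dB.
Difference: 14.5 dB in favour of B.

B, by 14.5 dB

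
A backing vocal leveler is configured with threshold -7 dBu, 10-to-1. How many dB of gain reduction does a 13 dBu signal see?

The signal is 20 dB above threshold.
At 10:1, output sits 20/10 = 2 dB above threshold.
Gain reduction = 20 − 2 = 18 dB.

18 dB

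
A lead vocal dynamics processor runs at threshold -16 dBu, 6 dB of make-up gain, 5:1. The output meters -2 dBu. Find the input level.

Stripping the +6 dB make-up gives -8 dBu at the gain stage.
That's 8 dB above the -16 dBu threshold.
Before 5:1 compression the overshoot was 8 × 5 = 40 dB, so input = -16 + 40 = 24 dBu.

24 dBu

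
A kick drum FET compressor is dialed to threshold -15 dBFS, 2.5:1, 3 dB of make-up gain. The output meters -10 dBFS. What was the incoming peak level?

-10 dBFS

Stripping the +3 dB make-up gives -13 dBFS at the gain stage.
The compressed level sits -13 − (-15) = 2 dB over threshold.
Before 2.5:1 compression the overshoot was 2 × 2.5 = 5 dB, so input = -15 + 5 = -10 dBFS.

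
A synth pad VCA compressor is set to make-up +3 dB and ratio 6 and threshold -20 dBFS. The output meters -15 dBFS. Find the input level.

-8 dBFS

Remove make-up: -15 − 3 = -18 dBFS.
The compressed level sits -18 − (-20) = 2 dB over threshold.
Input overshoot = R × output overshoot = 12 dB → input = -20 + 12 = -8 dBFS.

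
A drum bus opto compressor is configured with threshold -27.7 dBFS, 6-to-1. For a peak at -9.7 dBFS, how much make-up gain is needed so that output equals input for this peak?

Without make-up, output = threshold + overshoot/6 = -27.7 + 3 = -24.7 dBFS.
Gap to target: 15 dB.

15 dB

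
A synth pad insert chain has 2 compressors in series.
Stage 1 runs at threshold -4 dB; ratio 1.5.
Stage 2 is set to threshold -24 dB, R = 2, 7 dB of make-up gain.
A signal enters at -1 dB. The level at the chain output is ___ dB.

-6 dB

Stage 1: overshoot 3 dB → 3/1.5 = 2 dB → -2 dB.
Stage 2: overshoot 22 dB → 22/2 = 11 dB → -13 dB; +7 dB make-up → -6 dB.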